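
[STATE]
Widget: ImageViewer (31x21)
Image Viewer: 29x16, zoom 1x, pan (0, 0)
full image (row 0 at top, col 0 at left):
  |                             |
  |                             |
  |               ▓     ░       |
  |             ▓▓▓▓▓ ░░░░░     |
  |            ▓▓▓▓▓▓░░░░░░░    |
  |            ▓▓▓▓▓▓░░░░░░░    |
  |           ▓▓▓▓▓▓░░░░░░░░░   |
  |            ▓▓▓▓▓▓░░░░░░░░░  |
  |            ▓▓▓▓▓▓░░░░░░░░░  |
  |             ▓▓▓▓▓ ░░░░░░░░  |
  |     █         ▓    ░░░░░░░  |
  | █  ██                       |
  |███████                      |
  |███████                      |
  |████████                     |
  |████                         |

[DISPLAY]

                               
                               
               ▓     ░         
             ▓▓▓▓▓ ░░░░░       
            ▓▓▓▓▓▓░░░░░░░      
            ▓▓▓▓▓▓░░░░░░░      
           ▓▓▓▓▓▓░░░░░░░░░     
            ▓▓▓▓▓▓░░░░░░░░░    
            ▓▓▓▓▓▓░░░░░░░░░    
             ▓▓▓▓▓ ░░░░░░░░    
     █         ▓    ░░░░░░░    
 █  ██                         
███████                        
███████                        
████████                       
████                           
                               
                               
                               
                               
                               


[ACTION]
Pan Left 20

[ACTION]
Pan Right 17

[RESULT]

                               
                               
    ░                          
▓ ░░░░░                        
▓░░░░░░░                       
▓░░░░░░░                       
░░░░░░░░░                      
▓░░░░░░░░░                     
▓░░░░░░░░░                     
▓ ░░░░░░░░                     
   ░░░░░░░                     
                               
                               
                               
                               
                               
                               
                               
                               
                               
                               


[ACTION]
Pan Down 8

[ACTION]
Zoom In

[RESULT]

       ▓▓▓▓▓▓▓▓▓▓▓▓░░░░░░░░░░░░
       ▓▓▓▓▓▓▓▓▓▓▓▓░░░░░░░░░░░░
       ▓▓▓▓▓▓▓▓▓▓▓▓░░░░░░░░░░░░
       ▓▓▓▓▓▓▓▓▓▓▓▓░░░░░░░░░░░░
     ▓▓▓▓▓▓▓▓▓▓▓▓░░░░░░░░░░░░░░
     ▓▓▓▓▓▓▓▓▓▓▓▓░░░░░░░░░░░░░░
       ▓▓▓▓▓▓▓▓▓▓▓▓░░░░░░░░░░░░
       ▓▓▓▓▓▓▓▓▓▓▓▓░░░░░░░░░░░░
       ▓▓▓▓▓▓▓▓▓▓▓▓░░░░░░░░░░░░
       ▓▓▓▓▓▓▓▓▓▓▓▓░░░░░░░░░░░░
         ▓▓▓▓▓▓▓▓▓▓  ░░░░░░░░░░
         ▓▓▓▓▓▓▓▓▓▓  ░░░░░░░░░░
             ▓▓        ░░░░░░░░
             ▓▓        ░░░░░░░░
                               
                               
                               
                               
                               
                               
                               


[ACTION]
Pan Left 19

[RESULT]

                        ▓▓▓▓▓▓▓
                        ▓▓▓▓▓▓▓
                        ▓▓▓▓▓▓▓
                        ▓▓▓▓▓▓▓
                      ▓▓▓▓▓▓▓▓▓
                      ▓▓▓▓▓▓▓▓▓
                        ▓▓▓▓▓▓▓
                        ▓▓▓▓▓▓▓
                        ▓▓▓▓▓▓▓
                        ▓▓▓▓▓▓▓
                          ▓▓▓▓▓
                          ▓▓▓▓▓
          ██                  ▓
          ██                  ▓
  ██    ████                   
  ██    ████                   
██████████████                 
██████████████                 
██████████████                 
██████████████                 
████████████████               


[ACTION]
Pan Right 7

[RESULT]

                 ▓▓▓▓▓▓▓▓▓▓▓▓░░
                 ▓▓▓▓▓▓▓▓▓▓▓▓░░
                 ▓▓▓▓▓▓▓▓▓▓▓▓░░
                 ▓▓▓▓▓▓▓▓▓▓▓▓░░
               ▓▓▓▓▓▓▓▓▓▓▓▓░░░░
               ▓▓▓▓▓▓▓▓▓▓▓▓░░░░
                 ▓▓▓▓▓▓▓▓▓▓▓▓░░
                 ▓▓▓▓▓▓▓▓▓▓▓▓░░
                 ▓▓▓▓▓▓▓▓▓▓▓▓░░
                 ▓▓▓▓▓▓▓▓▓▓▓▓░░
                   ▓▓▓▓▓▓▓▓▓▓  
                   ▓▓▓▓▓▓▓▓▓▓  
   ██                  ▓▓      
   ██                  ▓▓      
 ████                          
 ████                          
███████                        
███████                        
███████                        
███████                        
█████████                      


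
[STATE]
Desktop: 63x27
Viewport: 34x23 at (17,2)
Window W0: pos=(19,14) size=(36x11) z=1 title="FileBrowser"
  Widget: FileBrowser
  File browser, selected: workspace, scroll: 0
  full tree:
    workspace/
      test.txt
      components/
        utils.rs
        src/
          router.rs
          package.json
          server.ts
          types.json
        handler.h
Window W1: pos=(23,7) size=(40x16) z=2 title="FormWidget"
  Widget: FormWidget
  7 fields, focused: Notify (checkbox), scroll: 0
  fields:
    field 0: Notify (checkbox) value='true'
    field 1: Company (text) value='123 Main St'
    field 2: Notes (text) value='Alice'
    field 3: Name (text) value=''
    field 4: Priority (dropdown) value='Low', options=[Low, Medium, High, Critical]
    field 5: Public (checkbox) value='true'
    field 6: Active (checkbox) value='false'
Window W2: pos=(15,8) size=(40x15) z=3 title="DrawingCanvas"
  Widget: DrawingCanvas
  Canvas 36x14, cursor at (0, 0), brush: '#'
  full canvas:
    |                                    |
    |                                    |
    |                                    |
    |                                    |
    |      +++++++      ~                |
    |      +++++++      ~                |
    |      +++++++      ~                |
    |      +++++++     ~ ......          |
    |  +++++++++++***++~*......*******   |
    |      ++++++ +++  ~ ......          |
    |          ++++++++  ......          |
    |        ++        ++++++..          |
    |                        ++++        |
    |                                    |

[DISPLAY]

                                  
                                  
                                  
                                  
                                  
      ┏━━━━━━━━━━━━━━━━━━━━━━━━━━━
━━━━━━━━━━━━━━━━━━━━━━━━━━━━━━━━━━
DrawingCanvas                     
──────────────────────────────────
                                  
                                  
                                  
                                  
     +++++++      ~               
     +++++++      ~               
     +++++++      ~               
     +++++++     ~ ......         
 +++++++++++***++~*......*******  
     ++++++ +++  ~ ......         
         ++++++++  ......         
━━━━━━━━━━━━━━━━━━━━━━━━━━━━━━━━━━
  ┃                               
  ┗━━━━━━━━━━━━━━━━━━━━━━━━━━━━━━━


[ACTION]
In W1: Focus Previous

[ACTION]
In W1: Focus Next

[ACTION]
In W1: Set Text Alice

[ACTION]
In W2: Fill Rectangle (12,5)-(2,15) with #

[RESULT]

                                  
                                  
                                  
                                  
                                  
      ┏━━━━━━━━━━━━━━━━━━━━━━━━━━━
━━━━━━━━━━━━━━━━━━━━━━━━━━━━━━━━━━
DrawingCanvas                     
──────────────────────────────────
                                  
                                  
    ###########                   
    ###########                   
    ###########   ~               
    ###########   ~               
    ###########   ~               
    ###########  ~ ......         
 +++###########++~*......*******  
    ###########  ~ ......         
    ###########++  ......         
━━━━━━━━━━━━━━━━━━━━━━━━━━━━━━━━━━
  ┃                               
  ┗━━━━━━━━━━━━━━━━━━━━━━━━━━━━━━━


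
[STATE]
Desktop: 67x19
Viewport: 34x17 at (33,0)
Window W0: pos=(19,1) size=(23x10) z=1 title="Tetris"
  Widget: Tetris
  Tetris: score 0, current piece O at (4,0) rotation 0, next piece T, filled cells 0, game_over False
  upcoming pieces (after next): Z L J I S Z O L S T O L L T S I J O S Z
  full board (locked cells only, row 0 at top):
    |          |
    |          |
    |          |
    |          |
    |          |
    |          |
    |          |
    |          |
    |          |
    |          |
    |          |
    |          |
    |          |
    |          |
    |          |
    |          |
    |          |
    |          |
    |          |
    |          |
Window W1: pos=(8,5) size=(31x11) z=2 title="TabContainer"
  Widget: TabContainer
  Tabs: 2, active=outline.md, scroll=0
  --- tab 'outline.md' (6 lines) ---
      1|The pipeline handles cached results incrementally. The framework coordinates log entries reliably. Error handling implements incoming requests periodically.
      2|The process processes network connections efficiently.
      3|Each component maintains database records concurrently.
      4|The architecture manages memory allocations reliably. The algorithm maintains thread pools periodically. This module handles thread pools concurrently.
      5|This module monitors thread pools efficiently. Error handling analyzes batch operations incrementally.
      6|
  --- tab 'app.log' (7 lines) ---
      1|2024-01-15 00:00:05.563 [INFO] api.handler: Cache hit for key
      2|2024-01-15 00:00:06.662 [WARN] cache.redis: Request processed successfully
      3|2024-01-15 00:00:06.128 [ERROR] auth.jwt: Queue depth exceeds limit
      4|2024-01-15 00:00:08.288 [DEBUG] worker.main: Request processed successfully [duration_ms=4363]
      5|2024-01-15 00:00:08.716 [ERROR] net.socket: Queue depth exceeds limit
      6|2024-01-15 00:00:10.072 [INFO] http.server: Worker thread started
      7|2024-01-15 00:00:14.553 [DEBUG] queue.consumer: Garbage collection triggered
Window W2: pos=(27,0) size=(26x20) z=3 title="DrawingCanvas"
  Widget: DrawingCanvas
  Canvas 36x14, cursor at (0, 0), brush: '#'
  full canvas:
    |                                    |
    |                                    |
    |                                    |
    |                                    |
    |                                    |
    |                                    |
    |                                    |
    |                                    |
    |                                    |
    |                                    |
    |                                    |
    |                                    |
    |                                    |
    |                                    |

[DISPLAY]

━━━━━━━━━━━━━━━━━━━┓              
ingCanvas          ┃              
───────────────────┨              
                   ┃              
                   ┃              
                   ┃              
                   ┃              
                   ┃              
                   ┃              
                   ┃              
                   ┃              
                   ┃              
                   ┃              
                   ┃              
                   ┃              
                   ┃              
                   ┃              


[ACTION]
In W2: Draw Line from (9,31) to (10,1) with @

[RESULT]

━━━━━━━━━━━━━━━━━━━┓              
ingCanvas          ┃              
───────────────────┨              
                   ┃              
                   ┃              
                   ┃              
                   ┃              
                   ┃              
                   ┃              
                   ┃              
                   ┃              
                   ┃              
           @@@@@@@@┃              
@@@@@@@@@@@        ┃              
                   ┃              
                   ┃              
                   ┃              


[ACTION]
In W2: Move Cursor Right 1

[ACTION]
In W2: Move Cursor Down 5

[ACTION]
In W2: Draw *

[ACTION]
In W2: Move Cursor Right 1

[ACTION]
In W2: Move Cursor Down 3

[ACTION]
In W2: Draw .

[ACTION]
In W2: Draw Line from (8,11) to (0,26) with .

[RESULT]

━━━━━━━━━━━━━━━━━━━┓              
ingCanvas          ┃              
───────────────────┨              
                   ┃              
                   ┃              
                 ..┃              
               ..  ┃              
             ..    ┃              
           ..      ┃              
         ..        ┃              
       ..          ┃              
      .            ┃              
           @@@@@@@@┃              
@@@@@@@@@@@        ┃              
                   ┃              
                   ┃              
                   ┃              


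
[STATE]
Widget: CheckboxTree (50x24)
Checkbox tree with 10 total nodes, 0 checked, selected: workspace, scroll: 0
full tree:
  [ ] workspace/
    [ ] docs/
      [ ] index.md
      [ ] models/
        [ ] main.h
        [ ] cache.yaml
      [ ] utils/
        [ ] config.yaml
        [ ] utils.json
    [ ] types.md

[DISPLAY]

>[ ] workspace/                                   
   [ ] docs/                                      
     [ ] index.md                                 
     [ ] models/                                  
       [ ] main.h                                 
       [ ] cache.yaml                             
     [ ] utils/                                   
       [ ] config.yaml                            
       [ ] utils.json                             
   [ ] types.md                                   
                                                  
                                                  
                                                  
                                                  
                                                  
                                                  
                                                  
                                                  
                                                  
                                                  
                                                  
                                                  
                                                  
                                                  


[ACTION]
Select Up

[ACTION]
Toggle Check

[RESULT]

>[x] workspace/                                   
   [x] docs/                                      
     [x] index.md                                 
     [x] models/                                  
       [x] main.h                                 
       [x] cache.yaml                             
     [x] utils/                                   
       [x] config.yaml                            
       [x] utils.json                             
   [x] types.md                                   
                                                  
                                                  
                                                  
                                                  
                                                  
                                                  
                                                  
                                                  
                                                  
                                                  
                                                  
                                                  
                                                  
                                                  


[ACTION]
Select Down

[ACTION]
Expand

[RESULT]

 [x] workspace/                                   
>  [x] docs/                                      
     [x] index.md                                 
     [x] models/                                  
       [x] main.h                                 
       [x] cache.yaml                             
     [x] utils/                                   
       [x] config.yaml                            
       [x] utils.json                             
   [x] types.md                                   
                                                  
                                                  
                                                  
                                                  
                                                  
                                                  
                                                  
                                                  
                                                  
                                                  
                                                  
                                                  
                                                  
                                                  


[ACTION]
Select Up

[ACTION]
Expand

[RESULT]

>[x] workspace/                                   
   [x] docs/                                      
     [x] index.md                                 
     [x] models/                                  
       [x] main.h                                 
       [x] cache.yaml                             
     [x] utils/                                   
       [x] config.yaml                            
       [x] utils.json                             
   [x] types.md                                   
                                                  
                                                  
                                                  
                                                  
                                                  
                                                  
                                                  
                                                  
                                                  
                                                  
                                                  
                                                  
                                                  
                                                  


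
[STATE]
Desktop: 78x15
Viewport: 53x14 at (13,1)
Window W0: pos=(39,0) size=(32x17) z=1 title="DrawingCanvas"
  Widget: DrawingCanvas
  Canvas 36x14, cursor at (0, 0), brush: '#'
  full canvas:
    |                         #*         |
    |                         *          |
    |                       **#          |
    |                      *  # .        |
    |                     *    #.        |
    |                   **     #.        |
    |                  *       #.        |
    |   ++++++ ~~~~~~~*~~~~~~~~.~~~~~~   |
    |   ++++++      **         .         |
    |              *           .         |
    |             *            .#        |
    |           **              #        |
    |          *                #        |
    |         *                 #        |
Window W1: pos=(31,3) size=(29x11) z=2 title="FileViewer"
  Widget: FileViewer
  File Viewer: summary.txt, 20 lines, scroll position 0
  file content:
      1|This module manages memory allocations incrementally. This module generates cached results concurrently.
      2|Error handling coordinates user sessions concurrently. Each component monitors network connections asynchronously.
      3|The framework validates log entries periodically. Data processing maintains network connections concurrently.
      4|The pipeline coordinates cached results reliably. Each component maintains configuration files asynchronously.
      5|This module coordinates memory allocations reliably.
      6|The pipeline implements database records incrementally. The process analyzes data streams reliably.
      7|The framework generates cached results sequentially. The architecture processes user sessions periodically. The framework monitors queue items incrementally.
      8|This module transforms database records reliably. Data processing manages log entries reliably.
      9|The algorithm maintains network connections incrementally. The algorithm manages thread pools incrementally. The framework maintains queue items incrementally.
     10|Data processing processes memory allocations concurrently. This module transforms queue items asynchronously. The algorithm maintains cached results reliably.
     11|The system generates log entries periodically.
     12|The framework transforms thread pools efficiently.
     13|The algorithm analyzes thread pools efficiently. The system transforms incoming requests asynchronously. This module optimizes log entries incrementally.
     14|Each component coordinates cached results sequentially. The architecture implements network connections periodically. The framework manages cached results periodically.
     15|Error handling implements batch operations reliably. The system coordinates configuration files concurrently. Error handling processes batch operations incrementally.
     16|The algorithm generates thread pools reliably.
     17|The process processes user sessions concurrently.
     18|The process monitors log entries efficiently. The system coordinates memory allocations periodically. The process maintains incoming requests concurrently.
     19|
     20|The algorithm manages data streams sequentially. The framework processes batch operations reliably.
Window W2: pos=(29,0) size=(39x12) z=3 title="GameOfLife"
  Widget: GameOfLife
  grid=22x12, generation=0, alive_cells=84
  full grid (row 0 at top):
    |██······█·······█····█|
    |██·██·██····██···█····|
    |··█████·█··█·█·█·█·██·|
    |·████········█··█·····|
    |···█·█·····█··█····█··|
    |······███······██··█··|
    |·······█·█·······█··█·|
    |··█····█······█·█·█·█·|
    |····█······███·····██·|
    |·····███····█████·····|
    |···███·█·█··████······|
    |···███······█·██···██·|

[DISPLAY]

                ┃ GameOfLife                         
                ┠────────────────────────────────────
                ┃Gen: 0                              
                ┃··█████·█··█·█·█·█·██·              
                ┃·████········█··█·····              
                ┃···█·█·····█··█····█··              
                ┃······███······██··█··              
                ┃·······█·█·······█··█·              
                ┃··█····█······█·█·█·█·              
                ┃····█······███·····██·              
                ┗━━━━━━━━━━━━━━━━━━━━━━━━━━━━━━━━━━━━
                  ┃The framework generates ca▼┃      
                  ┗━━━━━━━━━━━━━━━━━━━━━━━━━━━┛      
                          ┃           **             


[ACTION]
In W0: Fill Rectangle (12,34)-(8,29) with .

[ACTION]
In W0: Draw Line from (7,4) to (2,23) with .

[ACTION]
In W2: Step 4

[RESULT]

                ┃ GameOfLife                         
                ┠────────────────────────────────────
                ┃Gen: 4                              
                ┃····█·······█··██·█·█·              
                ┃·····██·······███··█··              
                ┃······███·····█·█·····              
                ┃········█·············              
                ┃·······█··············              
                ┃····················██              
                ┃················██··██              
                ┗━━━━━━━━━━━━━━━━━━━━━━━━━━━━━━━━━━━━
                  ┃The framework generates ca▼┃      
                  ┗━━━━━━━━━━━━━━━━━━━━━━━━━━━┛      
                          ┃           **             


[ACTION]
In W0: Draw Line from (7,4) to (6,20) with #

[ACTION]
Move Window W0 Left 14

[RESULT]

            ┃ Dr┃ GameOfLife                         
            ┠───┠────────────────────────────────────
            ┃+  ┃Gen: 4                              
            ┃   ┃····█·······█··██·█·█·              
            ┃   ┃·····██·······███··█··              
            ┃   ┃······███·····█·█·····              
            ┃   ┃········█·············              
            ┃   ┃·······█··············              
            ┃   ┃····················██              
            ┃   ┃················██··██              
            ┃   ┗━━━━━━━━━━━━━━━━━━━━━━━━━━━━━━━━━━━━
            ┃     ┃The framework generates ca▼┃      
            ┃     ┗━━━━━━━━━━━━━━━━━━━━━━━━━━━┛      
            ┃           **              # .┃         


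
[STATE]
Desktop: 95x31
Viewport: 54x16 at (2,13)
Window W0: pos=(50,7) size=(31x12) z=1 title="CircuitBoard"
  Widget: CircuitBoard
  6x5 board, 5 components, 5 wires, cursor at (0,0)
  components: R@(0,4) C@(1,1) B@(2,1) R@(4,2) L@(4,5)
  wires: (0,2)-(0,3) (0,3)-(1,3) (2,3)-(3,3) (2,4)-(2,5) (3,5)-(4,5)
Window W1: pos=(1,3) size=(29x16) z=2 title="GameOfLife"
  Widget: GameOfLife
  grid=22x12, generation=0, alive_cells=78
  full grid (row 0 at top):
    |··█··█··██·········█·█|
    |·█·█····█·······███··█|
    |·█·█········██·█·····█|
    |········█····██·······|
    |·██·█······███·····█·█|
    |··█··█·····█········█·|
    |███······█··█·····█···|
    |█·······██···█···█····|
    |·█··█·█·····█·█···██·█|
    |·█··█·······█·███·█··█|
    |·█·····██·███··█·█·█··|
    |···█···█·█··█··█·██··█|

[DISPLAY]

███······█··█·····█···     ┃                    ┃1    
█·······██···█···█····     ┃                    ┃     
·█··█·█·····█·█···██·█     ┃                    ┃2    
·█··█·······█·███·█··█     ┃                    ┃     
·█·····██·███··█·█·█··     ┃                    ┃3    
━━━━━━━━━━━━━━━━━━━━━━━━━━━┛                    ┗━━━━━
                                                      
                                                      
                                                      
                                                      
                                                      
                                                      
                                                      
                                                      
                                                      
                                                      


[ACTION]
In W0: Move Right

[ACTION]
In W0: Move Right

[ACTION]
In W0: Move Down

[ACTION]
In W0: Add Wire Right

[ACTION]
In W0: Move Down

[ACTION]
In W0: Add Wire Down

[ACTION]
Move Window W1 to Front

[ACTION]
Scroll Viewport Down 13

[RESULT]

·█··█·█·····█·█···██·█     ┃                    ┃2    
·█··█·······█·███·█··█     ┃                    ┃     
·█·····██·███··█·█·█··     ┃                    ┃3    
━━━━━━━━━━━━━━━━━━━━━━━━━━━┛                    ┗━━━━━
                                                      
                                                      
                                                      
                                                      
                                                      
                                                      
                                                      
                                                      
                                                      
                                                      
                                                      
                                                      


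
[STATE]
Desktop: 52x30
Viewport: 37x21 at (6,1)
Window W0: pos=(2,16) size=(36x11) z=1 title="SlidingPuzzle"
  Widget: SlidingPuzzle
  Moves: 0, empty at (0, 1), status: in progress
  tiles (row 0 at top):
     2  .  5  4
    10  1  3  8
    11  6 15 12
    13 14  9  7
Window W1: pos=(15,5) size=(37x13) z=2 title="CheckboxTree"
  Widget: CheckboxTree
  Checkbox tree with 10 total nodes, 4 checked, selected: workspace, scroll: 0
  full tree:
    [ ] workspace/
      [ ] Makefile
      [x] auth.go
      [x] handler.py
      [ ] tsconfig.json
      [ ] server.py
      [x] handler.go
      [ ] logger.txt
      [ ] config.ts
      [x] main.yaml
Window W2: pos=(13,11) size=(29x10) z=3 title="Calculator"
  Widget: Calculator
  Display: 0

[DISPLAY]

                                     
                                     
                                     
                                     
         ┏━━━━━━━━━━━━━━━━━━━━━━━━━━━
         ┃ CheckboxTree              
         ┠───────────────────────────
         ┃>[-] workspace/            
         ┃   [ ] Makefile            
         ┃   [x] auth.go             
       ┏━━━━━━━━━━━━━━━━━━━━━━━━━━━┓ 
       ┃ Calculator                ┃ 
       ┠───────────────────────────┨ 
       ┃                          0┃ 
       ┃┌───┬───┬───┬───┐          ┃ 
━━━━━━━┃│ 7 │ 8 │ 9 │ ÷ │          ┃ 
idingPu┃├───┼───┼───┼───┤          ┃━
───────┃│ 4 │ 5 │ 6 │ × │          ┃ 
──┬────┃└───┴───┴───┴───┘          ┃ 
2 │    ┗━━━━━━━━━━━━━━━━━━━━━━━━━━━┛ 
──┼────┼────┼────┤             ┃     


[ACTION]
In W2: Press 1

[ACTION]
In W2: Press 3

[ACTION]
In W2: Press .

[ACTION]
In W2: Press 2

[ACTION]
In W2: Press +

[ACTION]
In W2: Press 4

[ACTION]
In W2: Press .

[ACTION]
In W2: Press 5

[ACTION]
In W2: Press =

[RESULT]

                                     
                                     
                                     
                                     
         ┏━━━━━━━━━━━━━━━━━━━━━━━━━━━
         ┃ CheckboxTree              
         ┠───────────────────────────
         ┃>[-] workspace/            
         ┃   [ ] Makefile            
         ┃   [x] auth.go             
       ┏━━━━━━━━━━━━━━━━━━━━━━━━━━━┓ 
       ┃ Calculator                ┃ 
       ┠───────────────────────────┨ 
       ┃                       17.7┃ 
       ┃┌───┬───┬───┬───┐          ┃ 
━━━━━━━┃│ 7 │ 8 │ 9 │ ÷ │          ┃ 
idingPu┃├───┼───┼───┼───┤          ┃━
───────┃│ 4 │ 5 │ 6 │ × │          ┃ 
──┬────┃└───┴───┴───┴───┘          ┃ 
2 │    ┗━━━━━━━━━━━━━━━━━━━━━━━━━━━┛ 
──┼────┼────┼────┤             ┃     


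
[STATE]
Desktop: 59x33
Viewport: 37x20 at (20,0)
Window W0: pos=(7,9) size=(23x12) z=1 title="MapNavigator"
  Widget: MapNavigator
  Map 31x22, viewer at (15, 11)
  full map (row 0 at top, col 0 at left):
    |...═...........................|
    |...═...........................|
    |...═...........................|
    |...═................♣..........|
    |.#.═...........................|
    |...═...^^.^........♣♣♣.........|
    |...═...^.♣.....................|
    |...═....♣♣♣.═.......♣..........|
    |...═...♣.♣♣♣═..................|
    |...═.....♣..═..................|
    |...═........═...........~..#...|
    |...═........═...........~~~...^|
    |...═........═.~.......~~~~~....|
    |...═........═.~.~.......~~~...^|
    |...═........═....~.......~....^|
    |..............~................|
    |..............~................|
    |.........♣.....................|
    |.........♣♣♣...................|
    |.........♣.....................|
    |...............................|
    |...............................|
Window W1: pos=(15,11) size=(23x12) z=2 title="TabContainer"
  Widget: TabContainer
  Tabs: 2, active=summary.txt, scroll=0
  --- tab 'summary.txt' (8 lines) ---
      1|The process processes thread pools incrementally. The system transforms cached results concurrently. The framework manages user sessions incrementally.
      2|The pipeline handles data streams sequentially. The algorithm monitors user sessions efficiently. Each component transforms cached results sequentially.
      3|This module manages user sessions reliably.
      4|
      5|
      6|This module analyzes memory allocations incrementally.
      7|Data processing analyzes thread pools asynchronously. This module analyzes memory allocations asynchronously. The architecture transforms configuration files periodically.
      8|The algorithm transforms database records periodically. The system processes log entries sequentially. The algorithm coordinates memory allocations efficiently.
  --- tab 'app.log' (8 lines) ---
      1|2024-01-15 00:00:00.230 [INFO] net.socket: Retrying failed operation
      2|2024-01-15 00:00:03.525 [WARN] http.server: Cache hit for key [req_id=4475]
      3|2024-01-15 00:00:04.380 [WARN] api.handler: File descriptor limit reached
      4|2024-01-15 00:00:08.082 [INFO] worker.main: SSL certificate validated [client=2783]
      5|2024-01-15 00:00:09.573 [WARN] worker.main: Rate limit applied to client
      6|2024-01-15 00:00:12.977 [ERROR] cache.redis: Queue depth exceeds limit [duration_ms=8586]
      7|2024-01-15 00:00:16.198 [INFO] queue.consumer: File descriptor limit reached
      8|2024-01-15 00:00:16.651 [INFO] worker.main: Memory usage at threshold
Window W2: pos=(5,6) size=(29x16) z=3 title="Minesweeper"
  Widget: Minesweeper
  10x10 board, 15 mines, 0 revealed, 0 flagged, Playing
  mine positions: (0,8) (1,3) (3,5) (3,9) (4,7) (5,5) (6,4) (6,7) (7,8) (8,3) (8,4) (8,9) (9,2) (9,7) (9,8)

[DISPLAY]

                                     
                                     
                                     
                                     
                                     
                                     
━━━━━━━━━━━━━┓                       
             ┃                       
─────────────┨                       
             ┃                       
             ┃                       
             ┃━━━┓                   
             ┃   ┃                   
             ┃───┨                   
             ┃.lo┃                   
             ┃───┃                   
             ┃ses┃                   
             ┃es ┃                   
             ┃s u┃                   
             ┃   ┃                   


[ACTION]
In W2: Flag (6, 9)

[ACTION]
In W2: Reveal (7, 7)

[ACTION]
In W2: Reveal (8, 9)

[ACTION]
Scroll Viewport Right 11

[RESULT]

                                     
                                     
                                     
                                     
                                     
                                     
━━━━━━━━━━━┓                         
           ┃                         
───────────┨                         
           ┃                         
           ┃                         
           ┃━━━┓                     
           ┃   ┃                     
           ┃───┨                     
           ┃.lo┃                     
           ┃───┃                     
           ┃ses┃                     
           ┃es ┃                     
           ┃s u┃                     
           ┃   ┃                     
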